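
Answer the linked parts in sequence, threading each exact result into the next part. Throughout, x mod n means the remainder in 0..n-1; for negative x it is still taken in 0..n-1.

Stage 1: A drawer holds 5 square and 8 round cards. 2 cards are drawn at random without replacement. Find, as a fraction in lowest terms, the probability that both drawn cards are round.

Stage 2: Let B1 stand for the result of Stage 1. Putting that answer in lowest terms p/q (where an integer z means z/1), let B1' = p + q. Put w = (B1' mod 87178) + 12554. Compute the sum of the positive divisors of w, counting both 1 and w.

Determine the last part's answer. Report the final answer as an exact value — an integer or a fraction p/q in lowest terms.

14416

Stage 1: total draws C(13,2) = 78; favorable C(8,2) = 28; P = 14/39; answer 14/39
Stage 2: B1 = 14/39; threaded value p + q = 53; w = 12607; 12607 = 7 * 1801; sigma = (1 + 7) * (1 + 1801) = 8 * 1802 = 14416; answer 14416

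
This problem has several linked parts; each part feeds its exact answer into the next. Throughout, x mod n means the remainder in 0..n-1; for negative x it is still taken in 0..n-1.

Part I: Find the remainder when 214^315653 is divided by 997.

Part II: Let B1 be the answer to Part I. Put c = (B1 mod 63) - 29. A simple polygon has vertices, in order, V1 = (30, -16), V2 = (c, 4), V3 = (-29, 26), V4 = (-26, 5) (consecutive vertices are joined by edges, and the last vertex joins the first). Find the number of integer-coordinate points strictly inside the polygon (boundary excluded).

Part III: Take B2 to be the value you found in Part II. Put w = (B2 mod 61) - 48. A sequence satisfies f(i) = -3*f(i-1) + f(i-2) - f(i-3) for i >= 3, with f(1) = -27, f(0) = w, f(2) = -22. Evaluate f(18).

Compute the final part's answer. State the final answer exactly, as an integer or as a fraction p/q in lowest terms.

Part I: squarings mod 997: 214^1=214, 214^2=931, 214^4=368, 214^8=829, 214^16=308, 214^32=149, 214^64=267, 214^128=502, 214^256=760, 214^512=337, 214^1024=908, 214^2048=942, 214^4096=34, 214^8192=159, 214^16384=356, 214^32768=117, 214^65536=728, 214^131072=577, 214^262144=928; 214^315653 = 214^1 * 214^4 * 214^256 * 214^4096 * 214^16384 * 214^32768 * 214^262144 = 410 (mod 997); answer 410
Part II: B1 = 410; c = 3; cross terms: (30*4 - 3*-16)=168, (3*26 - -29*4)=194, (-29*5 - -26*26)=531, (-26*-16 - 30*5)=266; twice the area = |1159| = 1159; area = 1159/2; boundary points = 1 + 2 + 3 + 7 = 13; strictly interior points = area - boundary/2 + 1 = 574; answer 574
Part III: B2 = 574; w = -23; f(3) = -3*(-22) + 1*(-27) - 1*(-23) = 62; iterating: f(3)=62, f(4)=-181, f(5)=627, f(6)=-2124, f(7)=7180, f(8)=-24291, f(9)=82177, f(10)=-278002, f(11)=940474, f(12)=-3181601, f(13)=10763279, f(14)=-36411912, f(15)=123180616, f(16)=-416717039, f(17)=1409743645, f(18)=-4769128590; answer -4769128590

-4769128590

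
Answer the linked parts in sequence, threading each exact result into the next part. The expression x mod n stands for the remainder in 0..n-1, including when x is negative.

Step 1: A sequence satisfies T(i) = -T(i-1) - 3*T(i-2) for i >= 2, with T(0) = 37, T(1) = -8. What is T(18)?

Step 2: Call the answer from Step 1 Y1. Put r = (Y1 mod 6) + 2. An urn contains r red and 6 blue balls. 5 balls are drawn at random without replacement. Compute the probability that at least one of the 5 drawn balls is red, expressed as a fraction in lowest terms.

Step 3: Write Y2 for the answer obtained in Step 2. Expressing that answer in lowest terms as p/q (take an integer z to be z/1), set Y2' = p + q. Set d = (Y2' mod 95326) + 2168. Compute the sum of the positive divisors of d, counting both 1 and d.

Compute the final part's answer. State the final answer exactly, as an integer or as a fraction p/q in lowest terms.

Step 1: T(2) = -1*(-8) - 3*(37) = -103; iterating: T(2)=-103, T(3)=127, T(4)=182, T(5)=-563, T(6)=17, T(7)=1672, T(8)=-1723, T(9)=-3293, T(10)=8462, T(11)=1417, T(12)=-26803, T(13)=22552, T(14)=57857, T(15)=-125513, T(16)=-48058, T(17)=424597, T(18)=-280423; answer -280423
Step 2: Y1 = -280423; r = 7; total draws C(13,5) = 1287; complement C(6,5) = 6; favorable 1287 - 6 = 1281; P = 427/429; answer 427/429
Step 3: Y2 = 427/429; threaded value p + q = 856; d = 3024; 3024 = 2^4 * 3^3 * 7; sigma = (1 + 2 + 4 + 8 + 16) * (1 + 3 + 9 + 27) * (1 + 7) = 31 * 40 * 8 = 9920; answer 9920

9920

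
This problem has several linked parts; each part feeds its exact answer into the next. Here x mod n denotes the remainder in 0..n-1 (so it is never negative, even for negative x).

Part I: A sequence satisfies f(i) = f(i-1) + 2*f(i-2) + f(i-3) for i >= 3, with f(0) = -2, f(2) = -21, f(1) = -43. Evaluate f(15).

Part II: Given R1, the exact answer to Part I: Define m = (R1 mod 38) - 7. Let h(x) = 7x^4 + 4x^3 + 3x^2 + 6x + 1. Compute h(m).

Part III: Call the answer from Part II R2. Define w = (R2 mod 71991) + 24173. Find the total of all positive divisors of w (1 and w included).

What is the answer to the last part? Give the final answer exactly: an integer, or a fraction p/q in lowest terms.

122640

Part I: f(3) = 1*(-21) + 2*(-43) + 1*(-2) = -109; iterating: f(3)=-109, f(4)=-194, f(5)=-433, f(6)=-930, f(7)=-1990, f(8)=-4283, f(9)=-9193, f(10)=-19749, f(11)=-42418, f(12)=-91109, f(13)=-195694, f(14)=-420330, f(15)=-902827; answer -902827
Part II: R1 = -902827; m = 8; 7*(8)^4 + 4*(8)^3 + 3*(8)^2 + 6*(8)^1 + 1 = (28672) + (2048) + (192) + (48) + (1) = 30961; answer 30961
Part III: R2 = 30961; w = 55134; 55134 = 2 * 3^3 * 1021; sigma = (1 + 2) * (1 + 3 + 9 + 27) * (1 + 1021) = 3 * 40 * 1022 = 122640; answer 122640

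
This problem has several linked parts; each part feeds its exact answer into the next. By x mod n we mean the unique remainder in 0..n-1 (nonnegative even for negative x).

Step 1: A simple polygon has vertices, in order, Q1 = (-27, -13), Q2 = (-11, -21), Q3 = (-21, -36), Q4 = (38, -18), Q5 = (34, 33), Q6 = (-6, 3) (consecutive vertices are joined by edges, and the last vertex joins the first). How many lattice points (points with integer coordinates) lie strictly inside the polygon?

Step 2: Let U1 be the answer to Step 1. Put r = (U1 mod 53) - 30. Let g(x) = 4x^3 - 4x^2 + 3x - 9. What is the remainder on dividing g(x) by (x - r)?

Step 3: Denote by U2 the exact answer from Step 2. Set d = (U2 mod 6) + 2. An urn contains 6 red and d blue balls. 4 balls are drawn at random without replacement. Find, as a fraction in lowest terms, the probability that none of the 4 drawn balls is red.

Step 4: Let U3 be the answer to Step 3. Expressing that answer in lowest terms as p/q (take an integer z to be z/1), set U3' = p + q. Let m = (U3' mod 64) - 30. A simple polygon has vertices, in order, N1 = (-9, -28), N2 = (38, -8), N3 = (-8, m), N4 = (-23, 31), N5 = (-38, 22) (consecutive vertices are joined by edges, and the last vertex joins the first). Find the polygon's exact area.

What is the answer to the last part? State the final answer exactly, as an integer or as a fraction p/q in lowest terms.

Step 1: cross terms: (-27*-21 - -11*-13)=424, (-11*-36 - -21*-21)=-45, (-21*-18 - 38*-36)=1746, (38*33 - 34*-18)=1866, (34*3 - -6*33)=300, (-6*-13 - -27*3)=159; twice the area = |4450| = 4450; area = 2225; boundary points = 8 + 5 + 1 + 1 + 10 + 1 = 26; strictly interior points = area - boundary/2 + 1 = 2213; answer 2213
Step 2: U1 = 2213; r = 10; remainder = value at the root: 4*(10)^3 - 4*(10)^2 + 3*(10)^1 - 9 = (4000) + (-400) + (30) + (-9) = 3621; answer 3621
Step 3: U2 = 3621; d = 5; total draws C(11,4) = 330; favorable C(5,4) = 5; P = 1/66; answer 1/66
Step 4: U3 = 1/66; threaded value p + q = 67; m = -27; cross terms: (-9*-8 - 38*-28)=1136, (38*-27 - -8*-8)=-1090, (-8*31 - -23*-27)=-869, (-23*22 - -38*31)=672, (-38*-28 - -9*22)=1262; twice the area = |1111| = 1111; area = 1111/2; answer 1111/2

1111/2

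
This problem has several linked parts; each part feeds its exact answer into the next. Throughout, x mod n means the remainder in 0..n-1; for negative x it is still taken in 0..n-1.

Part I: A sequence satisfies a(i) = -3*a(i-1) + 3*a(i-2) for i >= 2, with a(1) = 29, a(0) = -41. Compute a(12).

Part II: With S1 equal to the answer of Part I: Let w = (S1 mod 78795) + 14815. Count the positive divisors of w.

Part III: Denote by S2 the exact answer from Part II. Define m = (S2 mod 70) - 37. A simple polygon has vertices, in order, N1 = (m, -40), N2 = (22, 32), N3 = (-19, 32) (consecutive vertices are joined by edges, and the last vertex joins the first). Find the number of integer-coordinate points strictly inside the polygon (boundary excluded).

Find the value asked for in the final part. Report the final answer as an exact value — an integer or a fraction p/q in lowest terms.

Part I: a(2) = -3*(29) + 3*(-41) = -210; iterating: a(2)=-210, a(3)=717, a(4)=-2781, a(5)=10494, a(6)=-39825, a(7)=150957, a(8)=-572346, a(9)=2169909, a(10)=-8226765, a(11)=31190022, a(12)=-118250361; answer -118250361
Part II: S1 = -118250361; w = 35749; 35749 = 7 * 5107; number of divisors = (1+1) * (1+1) = 4; answer 4
Part III: S2 = 4; m = -33; cross terms: (-33*32 - 22*-40)=-176, (22*32 - -19*32)=1312, (-19*-40 - -33*32)=1816; twice the area = |2952| = 2952; area = 1476; boundary points = 1 + 41 + 2 = 44; strictly interior points = area - boundary/2 + 1 = 1455; answer 1455

1455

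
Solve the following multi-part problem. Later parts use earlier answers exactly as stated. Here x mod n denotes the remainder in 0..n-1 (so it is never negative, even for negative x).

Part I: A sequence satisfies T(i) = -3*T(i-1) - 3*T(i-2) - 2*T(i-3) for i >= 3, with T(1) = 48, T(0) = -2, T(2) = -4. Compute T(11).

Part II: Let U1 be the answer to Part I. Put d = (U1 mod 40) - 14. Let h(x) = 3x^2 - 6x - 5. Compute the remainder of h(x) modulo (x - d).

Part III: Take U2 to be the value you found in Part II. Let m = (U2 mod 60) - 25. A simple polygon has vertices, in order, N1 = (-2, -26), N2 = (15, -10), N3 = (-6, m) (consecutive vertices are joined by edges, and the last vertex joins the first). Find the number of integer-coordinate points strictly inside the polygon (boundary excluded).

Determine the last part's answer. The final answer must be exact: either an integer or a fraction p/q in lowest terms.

Part I: T(3) = -3*(-4) - 3*(48) - 2*(-2) = -128; iterating: T(3)=-128, T(4)=300, T(5)=-508, T(6)=880, T(7)=-1716, T(8)=3524, T(9)=-7184, T(10)=14412, T(11)=-28732; answer -28732
Part II: U1 = -28732; d = 14; remainder = value at the root: 3*(14)^2 - 6*(14)^1 - 5 = (588) + (-84) + (-5) = 499; answer 499
Part III: U2 = 499; m = -6; cross terms: (-2*-10 - 15*-26)=410, (15*-6 - -6*-10)=-150, (-6*-26 - -2*-6)=144; twice the area = |404| = 404; area = 202; boundary points = 1 + 1 + 4 = 6; strictly interior points = area - boundary/2 + 1 = 200; answer 200

200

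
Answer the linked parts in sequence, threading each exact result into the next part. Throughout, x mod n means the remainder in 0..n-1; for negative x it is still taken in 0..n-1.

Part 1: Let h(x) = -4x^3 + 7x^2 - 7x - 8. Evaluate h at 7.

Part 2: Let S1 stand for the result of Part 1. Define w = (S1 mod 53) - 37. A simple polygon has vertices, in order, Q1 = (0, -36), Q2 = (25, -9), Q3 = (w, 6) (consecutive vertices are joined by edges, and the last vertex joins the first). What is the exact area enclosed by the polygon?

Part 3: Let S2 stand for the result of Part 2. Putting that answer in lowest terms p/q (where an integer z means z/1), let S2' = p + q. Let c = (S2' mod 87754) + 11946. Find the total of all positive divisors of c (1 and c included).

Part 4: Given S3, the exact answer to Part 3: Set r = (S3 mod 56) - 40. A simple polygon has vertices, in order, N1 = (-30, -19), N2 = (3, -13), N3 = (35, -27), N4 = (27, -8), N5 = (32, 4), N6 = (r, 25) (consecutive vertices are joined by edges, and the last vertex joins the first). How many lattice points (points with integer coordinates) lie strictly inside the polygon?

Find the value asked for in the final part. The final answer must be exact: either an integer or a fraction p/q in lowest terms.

1771

Part 1: -4*(7)^3 + 7*(7)^2 - 7*(7)^1 - 8 = (-1372) + (343) + (-49) + (-8) = -1086; answer -1086
Part 2: S1 = -1086; w = -10; cross terms: (0*-9 - 25*-36)=900, (25*6 - -10*-9)=60, (-10*-36 - 0*6)=360; twice the area = |1320| = 1320; area = 660; answer 660
Part 3: S2 = 660; threaded value p + q = 661; c = 12607; 12607 = 7 * 1801; sigma = (1 + 7) * (1 + 1801) = 8 * 1802 = 14416; answer 14416
Part 4: S3 = 14416; r = -16; cross terms: (-30*-13 - 3*-19)=447, (3*-27 - 35*-13)=374, (35*-8 - 27*-27)=449, (27*4 - 32*-8)=364, (32*25 - -16*4)=864, (-16*-19 - -30*25)=1054; twice the area = |3552| = 3552; area = 1776; boundary points = 3 + 2 + 1 + 1 + 3 + 2 = 12; strictly interior points = area - boundary/2 + 1 = 1771; answer 1771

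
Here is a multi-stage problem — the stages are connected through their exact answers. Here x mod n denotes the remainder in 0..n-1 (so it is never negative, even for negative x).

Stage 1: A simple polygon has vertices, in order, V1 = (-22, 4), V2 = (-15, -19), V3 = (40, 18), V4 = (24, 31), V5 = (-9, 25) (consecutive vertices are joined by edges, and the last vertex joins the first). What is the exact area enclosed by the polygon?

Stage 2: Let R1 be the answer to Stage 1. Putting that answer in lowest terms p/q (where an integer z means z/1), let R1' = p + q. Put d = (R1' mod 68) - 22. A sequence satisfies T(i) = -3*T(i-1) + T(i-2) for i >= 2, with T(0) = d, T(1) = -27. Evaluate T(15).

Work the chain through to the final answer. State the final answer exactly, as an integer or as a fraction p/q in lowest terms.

Stage 1: cross terms: (-22*-19 - -15*4)=478, (-15*18 - 40*-19)=490, (40*31 - 24*18)=808, (24*25 - -9*31)=879, (-9*4 - -22*25)=514; twice the area = |3169| = 3169; area = 3169/2; answer 3169/2
Stage 2: R1 = 3169/2; threaded value p + q = 3171; d = 21; T(2) = -3*(-27) + 1*(21) = 102; iterating: T(2)=102, T(3)=-333, T(4)=1101, T(5)=-3636, T(6)=12009, T(7)=-39663, T(8)=130998, T(9)=-432657, T(10)=1428969, T(11)=-4719564, T(12)=15587661, T(13)=-51482547, T(14)=170035302, T(15)=-561588453; answer -561588453

-561588453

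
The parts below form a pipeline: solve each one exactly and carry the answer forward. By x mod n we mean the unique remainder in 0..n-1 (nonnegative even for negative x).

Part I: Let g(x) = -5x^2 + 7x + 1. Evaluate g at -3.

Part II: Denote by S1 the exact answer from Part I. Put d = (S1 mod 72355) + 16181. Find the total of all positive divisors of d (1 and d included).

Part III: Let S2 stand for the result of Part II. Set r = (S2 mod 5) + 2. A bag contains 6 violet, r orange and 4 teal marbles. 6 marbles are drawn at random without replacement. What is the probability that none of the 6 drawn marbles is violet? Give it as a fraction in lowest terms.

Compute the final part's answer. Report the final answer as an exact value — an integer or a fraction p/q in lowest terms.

4/429

Part I: -5*(-3)^2 + 7*(-3)^1 + 1 = (-45) + (-21) + (1) = -65; answer -65
Part II: S1 = -65; d = 88471; 88471 is prime, so its only divisors are 1 and 88471; sigma = 1 + 88471 = 88472; answer 88472
Part III: S2 = 88472; r = 4; total draws C(14,6) = 3003; favorable C(8,6) = 28; P = 4/429; answer 4/429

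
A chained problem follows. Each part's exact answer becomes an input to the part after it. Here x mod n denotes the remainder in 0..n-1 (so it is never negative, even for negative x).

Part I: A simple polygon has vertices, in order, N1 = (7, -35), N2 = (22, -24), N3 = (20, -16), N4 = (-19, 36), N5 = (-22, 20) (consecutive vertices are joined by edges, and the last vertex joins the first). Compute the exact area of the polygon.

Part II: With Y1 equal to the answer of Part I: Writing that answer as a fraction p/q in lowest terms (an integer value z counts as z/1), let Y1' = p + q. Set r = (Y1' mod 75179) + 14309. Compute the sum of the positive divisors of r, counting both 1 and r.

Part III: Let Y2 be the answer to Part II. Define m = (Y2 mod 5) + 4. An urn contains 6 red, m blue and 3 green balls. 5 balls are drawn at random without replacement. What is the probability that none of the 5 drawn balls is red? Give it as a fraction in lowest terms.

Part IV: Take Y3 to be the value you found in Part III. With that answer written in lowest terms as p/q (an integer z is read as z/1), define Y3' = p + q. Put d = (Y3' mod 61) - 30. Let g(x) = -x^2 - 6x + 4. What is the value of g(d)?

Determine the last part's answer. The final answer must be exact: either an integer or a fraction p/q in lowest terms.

-428

Part I: cross terms: (7*-24 - 22*-35)=602, (22*-16 - 20*-24)=128, (20*36 - -19*-16)=416, (-19*20 - -22*36)=412, (-22*-35 - 7*20)=630; twice the area = |2188| = 2188; area = 1094; answer 1094
Part II: Y1 = 1094; threaded value p + q = 1095; r = 15404; 15404 = 2^2 * 3851; sigma = (1 + 2 + 4) * (1 + 3851) = 7 * 3852 = 26964; answer 26964
Part III: Y2 = 26964; m = 8; total draws C(17,5) = 6188; favorable C(11,5) = 462; P = 33/442; answer 33/442
Part IV: Y3 = 33/442; threaded value p + q = 475; d = 18; -1*(18)^2 - 6*(18)^1 + 4 = (-324) + (-108) + (4) = -428; answer -428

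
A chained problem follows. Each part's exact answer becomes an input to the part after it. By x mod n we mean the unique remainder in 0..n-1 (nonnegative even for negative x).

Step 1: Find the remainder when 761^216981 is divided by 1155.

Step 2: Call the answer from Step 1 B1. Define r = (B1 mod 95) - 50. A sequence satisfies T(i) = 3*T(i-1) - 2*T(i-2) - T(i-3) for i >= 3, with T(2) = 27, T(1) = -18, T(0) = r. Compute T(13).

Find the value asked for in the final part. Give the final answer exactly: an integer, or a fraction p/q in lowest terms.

Step 1: squarings mod 1155: 761^1=761, 761^2=466, 761^4=16, 761^8=256, 761^16=856, 761^32=466, 761^64=16, 761^128=256, 761^256=856, 761^512=466, 761^1024=16, 761^2048=256, 761^4096=856, 761^8192=466, 761^16384=16, 761^32768=256, 761^65536=856, 761^131072=466; 761^216981 = 761^1 * 761^4 * 761^16 * 761^128 * 761^256 * 761^512 * 761^1024 * 761^2048 * 761^16384 * 761^65536 * 761^131072 = 1091 (mod 1155); answer 1091
Step 2: B1 = 1091; r = -4; T(3) = 3*(27) - 2*(-18) - 1*(-4) = 121; iterating: T(3)=121, T(4)=327, T(5)=712, T(6)=1361, T(7)=2332, T(8)=3562, T(9)=4661, T(10)=4527, T(11)=697, T(12)=-11624, T(13)=-40793; answer -40793

-40793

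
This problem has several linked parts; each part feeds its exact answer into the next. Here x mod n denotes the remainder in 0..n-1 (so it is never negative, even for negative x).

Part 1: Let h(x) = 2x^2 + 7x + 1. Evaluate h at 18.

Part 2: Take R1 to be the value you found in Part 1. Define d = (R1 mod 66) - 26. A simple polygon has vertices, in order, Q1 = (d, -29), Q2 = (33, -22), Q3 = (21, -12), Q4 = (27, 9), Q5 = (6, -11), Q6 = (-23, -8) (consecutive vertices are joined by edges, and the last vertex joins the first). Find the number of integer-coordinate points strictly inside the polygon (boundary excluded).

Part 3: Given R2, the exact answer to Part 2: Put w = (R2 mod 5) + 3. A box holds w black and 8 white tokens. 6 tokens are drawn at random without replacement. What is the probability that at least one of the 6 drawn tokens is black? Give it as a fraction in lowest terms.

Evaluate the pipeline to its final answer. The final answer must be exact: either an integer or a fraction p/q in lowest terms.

Part 1: 2*(18)^2 + 7*(18)^1 + 1 = (648) + (126) + (1) = 775; answer 775
Part 2: R1 = 775; d = 23; cross terms: (23*-22 - 33*-29)=451, (33*-12 - 21*-22)=66, (21*9 - 27*-12)=513, (27*-11 - 6*9)=-351, (6*-8 - -23*-11)=-301, (-23*-29 - 23*-8)=851; twice the area = |1229| = 1229; area = 1229/2; boundary points = 1 + 2 + 3 + 1 + 1 + 1 = 9; strictly interior points = area - boundary/2 + 1 = 611; answer 611
Part 3: R2 = 611; w = 4; total draws C(12,6) = 924; complement C(8,6) = 28; favorable 924 - 28 = 896; P = 32/33; answer 32/33

32/33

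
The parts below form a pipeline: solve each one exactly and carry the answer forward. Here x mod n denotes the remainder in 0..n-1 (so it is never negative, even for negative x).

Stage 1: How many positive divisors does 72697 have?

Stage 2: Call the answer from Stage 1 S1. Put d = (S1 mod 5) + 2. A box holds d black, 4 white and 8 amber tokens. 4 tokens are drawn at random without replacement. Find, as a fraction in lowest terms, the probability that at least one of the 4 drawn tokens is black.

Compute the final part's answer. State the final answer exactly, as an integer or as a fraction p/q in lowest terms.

Stage 1: 72697 = 139 * 523; number of divisors = (1+1) * (1+1) = 4; answer 4
Stage 2: S1 = 4; d = 6; total draws C(18,4) = 3060; complement C(12,4) = 495; favorable 3060 - 495 = 2565; P = 57/68; answer 57/68

57/68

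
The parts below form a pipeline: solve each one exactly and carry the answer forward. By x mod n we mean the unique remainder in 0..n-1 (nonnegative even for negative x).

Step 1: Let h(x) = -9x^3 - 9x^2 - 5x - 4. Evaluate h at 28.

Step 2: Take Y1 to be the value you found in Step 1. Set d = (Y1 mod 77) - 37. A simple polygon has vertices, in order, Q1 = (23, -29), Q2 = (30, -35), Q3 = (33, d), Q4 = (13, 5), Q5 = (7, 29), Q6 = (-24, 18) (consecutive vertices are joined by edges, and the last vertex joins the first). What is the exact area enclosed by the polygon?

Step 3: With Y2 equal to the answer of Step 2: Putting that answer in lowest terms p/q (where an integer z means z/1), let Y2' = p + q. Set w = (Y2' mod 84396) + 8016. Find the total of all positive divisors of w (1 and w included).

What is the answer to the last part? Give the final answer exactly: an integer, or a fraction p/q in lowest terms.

Step 1: -9*(28)^3 - 9*(28)^2 - 5*(28)^1 - 4 = (-197568) + (-7056) + (-140) + (-4) = -204768; answer -204768
Step 2: Y1 = -204768; d = 15; cross terms: (23*-35 - 30*-29)=65, (30*15 - 33*-35)=1605, (33*5 - 13*15)=-30, (13*29 - 7*5)=342, (7*18 - -24*29)=822, (-24*-29 - 23*18)=282; twice the area = |3086| = 3086; area = 1543; answer 1543
Step 3: Y2 = 1543; threaded value p + q = 1544; w = 9560; 9560 = 2^3 * 5 * 239; sigma = (1 + 2 + 4 + 8) * (1 + 5) * (1 + 239) = 15 * 6 * 240 = 21600; answer 21600

21600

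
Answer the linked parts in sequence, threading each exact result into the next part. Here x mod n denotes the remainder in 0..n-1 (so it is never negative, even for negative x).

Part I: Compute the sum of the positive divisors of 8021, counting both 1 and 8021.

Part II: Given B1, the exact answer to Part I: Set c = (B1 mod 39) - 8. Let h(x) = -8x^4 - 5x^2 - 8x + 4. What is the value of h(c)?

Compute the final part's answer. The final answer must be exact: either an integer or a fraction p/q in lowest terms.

Part I: 8021 = 13 * 617; sigma = (1 + 13) * (1 + 617) = 14 * 618 = 8652; answer 8652
Part II: B1 = 8652; c = 25; -8*(25)^4 - 5*(25)^2 - 8*(25)^1 + 4 = (-3125000) + (-3125) + (-200) + (4) = -3128321; answer -3128321

-3128321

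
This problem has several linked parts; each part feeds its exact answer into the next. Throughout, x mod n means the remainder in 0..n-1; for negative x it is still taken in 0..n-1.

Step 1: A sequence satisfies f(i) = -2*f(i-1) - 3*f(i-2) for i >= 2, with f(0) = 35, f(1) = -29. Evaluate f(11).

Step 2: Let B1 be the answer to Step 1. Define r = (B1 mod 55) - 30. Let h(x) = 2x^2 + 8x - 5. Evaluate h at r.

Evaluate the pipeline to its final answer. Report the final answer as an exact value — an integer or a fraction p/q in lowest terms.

Step 1: f(2) = -2*(-29) - 3*(35) = -47; iterating: f(2)=-47, f(3)=181, f(4)=-221, f(5)=-101, f(6)=865, f(7)=-1427, f(8)=259, f(9)=3763, f(10)=-8303, f(11)=5317; answer 5317
Step 2: B1 = 5317; r = 7; 2*(7)^2 + 8*(7)^1 - 5 = (98) + (56) + (-5) = 149; answer 149

149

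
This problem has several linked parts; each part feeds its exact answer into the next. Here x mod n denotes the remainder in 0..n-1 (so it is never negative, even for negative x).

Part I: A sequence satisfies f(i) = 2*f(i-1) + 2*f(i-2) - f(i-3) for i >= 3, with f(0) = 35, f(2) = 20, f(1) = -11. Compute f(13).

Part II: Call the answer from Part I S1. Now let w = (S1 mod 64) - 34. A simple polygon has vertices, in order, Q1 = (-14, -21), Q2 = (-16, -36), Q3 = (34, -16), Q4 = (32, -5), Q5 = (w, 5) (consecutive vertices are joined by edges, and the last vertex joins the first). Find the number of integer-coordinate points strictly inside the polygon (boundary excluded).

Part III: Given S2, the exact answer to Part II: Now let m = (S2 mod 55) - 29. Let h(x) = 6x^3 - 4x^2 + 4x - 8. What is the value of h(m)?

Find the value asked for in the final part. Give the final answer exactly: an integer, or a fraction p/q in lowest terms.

-13918

Part I: f(3) = 2*(20) + 2*(-11) - 1*(35) = -17; iterating: f(3)=-17, f(4)=17, f(5)=-20, f(6)=11, f(7)=-35, f(8)=-28, f(9)=-137, f(10)=-295, f(11)=-836, f(12)=-2125, f(13)=-5627; answer -5627
Part II: S1 = -5627; w = -29; cross terms: (-14*-36 - -16*-21)=168, (-16*-16 - 34*-36)=1480, (34*-5 - 32*-16)=342, (32*5 - -29*-5)=15, (-29*-21 - -14*5)=679; twice the area = |2684| = 2684; area = 1342; boundary points = 1 + 10 + 1 + 1 + 1 = 14; strictly interior points = area - boundary/2 + 1 = 1336; answer 1336
Part III: S2 = 1336; m = -13; 6*(-13)^3 - 4*(-13)^2 + 4*(-13)^1 - 8 = (-13182) + (-676) + (-52) + (-8) = -13918; answer -13918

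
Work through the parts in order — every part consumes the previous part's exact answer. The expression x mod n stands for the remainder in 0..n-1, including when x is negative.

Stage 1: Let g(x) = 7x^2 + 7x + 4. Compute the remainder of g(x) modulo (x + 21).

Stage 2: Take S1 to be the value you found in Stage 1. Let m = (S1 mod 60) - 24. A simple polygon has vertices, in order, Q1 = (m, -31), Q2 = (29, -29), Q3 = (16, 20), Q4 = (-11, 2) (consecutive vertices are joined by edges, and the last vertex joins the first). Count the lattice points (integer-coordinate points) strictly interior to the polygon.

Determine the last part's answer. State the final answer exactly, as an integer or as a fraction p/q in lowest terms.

1572

Stage 1: remainder = value at the root: 7*(-21)^2 + 7*(-21)^1 + 4 = (3087) + (-147) + (4) = 2944; answer 2944
Stage 2: S1 = 2944; m = -20; cross terms: (-20*-29 - 29*-31)=1479, (29*20 - 16*-29)=1044, (16*2 - -11*20)=252, (-11*-31 - -20*2)=381; twice the area = |3156| = 3156; area = 1578; boundary points = 1 + 1 + 9 + 3 = 14; strictly interior points = area - boundary/2 + 1 = 1572; answer 1572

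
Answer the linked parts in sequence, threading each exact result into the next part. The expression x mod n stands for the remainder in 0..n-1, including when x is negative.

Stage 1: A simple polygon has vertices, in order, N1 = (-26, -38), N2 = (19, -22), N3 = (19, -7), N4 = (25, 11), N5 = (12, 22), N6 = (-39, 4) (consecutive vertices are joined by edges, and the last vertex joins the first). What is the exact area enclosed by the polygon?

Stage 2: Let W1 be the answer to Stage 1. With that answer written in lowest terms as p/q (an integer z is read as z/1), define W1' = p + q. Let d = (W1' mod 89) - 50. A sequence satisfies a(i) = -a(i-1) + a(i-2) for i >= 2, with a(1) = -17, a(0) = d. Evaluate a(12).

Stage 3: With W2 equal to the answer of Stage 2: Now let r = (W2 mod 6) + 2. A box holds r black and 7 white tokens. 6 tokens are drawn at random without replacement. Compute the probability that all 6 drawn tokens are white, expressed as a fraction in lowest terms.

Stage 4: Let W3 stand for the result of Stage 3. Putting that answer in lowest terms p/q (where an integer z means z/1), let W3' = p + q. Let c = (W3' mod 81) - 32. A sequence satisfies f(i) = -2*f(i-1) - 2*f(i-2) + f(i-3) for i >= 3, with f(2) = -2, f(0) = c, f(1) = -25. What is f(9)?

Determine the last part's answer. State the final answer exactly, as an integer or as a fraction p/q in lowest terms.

-1025

Stage 1: cross terms: (-26*-22 - 19*-38)=1294, (19*-7 - 19*-22)=285, (19*11 - 25*-7)=384, (25*22 - 12*11)=418, (12*4 - -39*22)=906, (-39*-38 - -26*4)=1586; twice the area = |4873| = 4873; area = 4873/2; answer 4873/2
Stage 2: W1 = 4873/2; threaded value p + q = 4875; d = 19; a(2) = -1*(-17) + 1*(19) = 36; iterating: a(2)=36, a(3)=-53, a(4)=89, a(5)=-142, a(6)=231, a(7)=-373, a(8)=604, a(9)=-977, a(10)=1581, a(11)=-2558, a(12)=4139; answer 4139
Stage 3: W2 = 4139; r = 7; total draws C(14,6) = 3003; favorable C(7,6) = 7; P = 1/429; answer 1/429
Stage 4: W3 = 1/429; threaded value p + q = 430; c = -7; f(3) = -2*(-2) - 2*(-25) + 1*(-7) = 47; iterating: f(3)=47, f(4)=-115, f(5)=134, f(6)=9, f(7)=-401, f(8)=918, f(9)=-1025; answer -1025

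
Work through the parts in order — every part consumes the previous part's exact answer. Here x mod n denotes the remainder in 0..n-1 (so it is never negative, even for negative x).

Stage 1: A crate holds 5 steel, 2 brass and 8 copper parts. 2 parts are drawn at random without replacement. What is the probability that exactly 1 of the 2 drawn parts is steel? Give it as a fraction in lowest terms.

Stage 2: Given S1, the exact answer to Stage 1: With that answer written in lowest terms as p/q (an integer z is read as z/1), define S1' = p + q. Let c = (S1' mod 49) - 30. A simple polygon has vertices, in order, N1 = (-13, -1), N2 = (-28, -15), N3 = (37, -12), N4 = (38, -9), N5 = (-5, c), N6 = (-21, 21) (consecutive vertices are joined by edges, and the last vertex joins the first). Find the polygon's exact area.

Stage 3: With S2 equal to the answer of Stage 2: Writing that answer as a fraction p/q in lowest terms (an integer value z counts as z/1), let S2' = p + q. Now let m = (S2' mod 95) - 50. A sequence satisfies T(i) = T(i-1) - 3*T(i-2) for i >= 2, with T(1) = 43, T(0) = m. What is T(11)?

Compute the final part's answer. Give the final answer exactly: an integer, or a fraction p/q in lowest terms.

Stage 1: total draws C(15,2) = 105; favorable C(5,1)*C(10,1) = 50; P = 10/21; answer 10/21
Stage 2: S1 = 10/21; threaded value p + q = 31; c = 1; cross terms: (-13*-15 - -28*-1)=167, (-28*-12 - 37*-15)=891, (37*-9 - 38*-12)=123, (38*1 - -5*-9)=-7, (-5*21 - -21*1)=-84, (-21*-1 - -13*21)=294; twice the area = |1384| = 1384; area = 692; answer 692
Stage 3: S2 = 692; threaded value p + q = 693; m = -22; T(2) = 1*(43) - 3*(-22) = 109; iterating: T(2)=109, T(3)=-20, T(4)=-347, T(5)=-287, T(6)=754, T(7)=1615, T(8)=-647, T(9)=-5492, T(10)=-3551, T(11)=12925; answer 12925

12925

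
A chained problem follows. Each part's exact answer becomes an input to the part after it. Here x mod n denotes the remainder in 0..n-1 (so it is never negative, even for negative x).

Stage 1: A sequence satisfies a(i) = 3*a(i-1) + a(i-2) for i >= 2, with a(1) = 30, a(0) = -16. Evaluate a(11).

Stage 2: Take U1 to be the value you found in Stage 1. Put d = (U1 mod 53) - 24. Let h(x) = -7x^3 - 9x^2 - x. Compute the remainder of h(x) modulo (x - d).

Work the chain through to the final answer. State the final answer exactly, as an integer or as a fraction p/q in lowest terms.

Stage 1: a(2) = 3*(30) + 1*(-16) = 74; iterating: a(2)=74, a(3)=252, a(4)=830, a(5)=2742, a(6)=9056, a(7)=29910, a(8)=98786, a(9)=326268, a(10)=1077590, a(11)=3559038; answer 3559038
Stage 2: U1 = 3559038; d = 11; remainder = value at the root: -7*(11)^3 - 9*(11)^2 - 1*(11)^1 = (-9317) + (-1089) + (-11) = -10417; answer -10417

-10417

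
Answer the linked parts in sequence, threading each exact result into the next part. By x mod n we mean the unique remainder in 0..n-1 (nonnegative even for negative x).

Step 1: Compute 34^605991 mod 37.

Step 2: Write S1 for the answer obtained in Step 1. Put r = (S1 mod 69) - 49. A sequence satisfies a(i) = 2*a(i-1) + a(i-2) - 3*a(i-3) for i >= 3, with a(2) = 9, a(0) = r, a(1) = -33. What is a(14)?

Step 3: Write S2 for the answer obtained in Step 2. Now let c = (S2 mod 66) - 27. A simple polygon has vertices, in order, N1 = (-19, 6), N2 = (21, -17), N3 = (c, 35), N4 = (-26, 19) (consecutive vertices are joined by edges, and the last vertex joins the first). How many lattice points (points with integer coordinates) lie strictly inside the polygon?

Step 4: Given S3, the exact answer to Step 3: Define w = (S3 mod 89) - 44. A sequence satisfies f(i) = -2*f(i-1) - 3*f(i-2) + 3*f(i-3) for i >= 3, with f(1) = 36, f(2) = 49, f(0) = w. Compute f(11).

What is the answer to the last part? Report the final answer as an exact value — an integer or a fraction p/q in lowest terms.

Step 1: squarings mod 37: 34^1=34, 34^2=9, 34^4=7, 34^8=12, 34^16=33, 34^32=16, 34^64=34, 34^128=9, 34^256=7, 34^512=12, 34^1024=33, 34^2048=16, 34^4096=34, 34^8192=9, 34^16384=7, 34^32768=12, 34^65536=33, 34^131072=16, 34^262144=34, 34^524288=9; 34^605991 = 34^1 * 34^2 * 34^4 * 34^32 * 34^256 * 34^512 * 34^1024 * 34^2048 * 34^4096 * 34^8192 * 34^65536 * 34^524288 = 10 (mod 37); answer 10
Step 2: S1 = 10; r = -39; a(3) = 2*(9) + 1*(-33) - 3*(-39) = 102; iterating: a(3)=102, a(4)=312, a(5)=699, a(6)=1404, a(7)=2571, a(8)=4449, a(9)=7257, a(10)=11250, a(11)=16410, a(12)=22299, a(13)=27258, a(14)=27585; answer 27585
Step 3: S2 = 27585; c = 36; cross terms: (-19*-17 - 21*6)=197, (21*35 - 36*-17)=1347, (36*19 - -26*35)=1594, (-26*6 - -19*19)=205; twice the area = |3343| = 3343; area = 3343/2; boundary points = 1 + 1 + 2 + 1 = 5; strictly interior points = area - boundary/2 + 1 = 1670; answer 1670
Step 4: S3 = 1670; w = 24; f(3) = -2*(49) - 3*(36) + 3*(24) = -134; iterating: f(3)=-134, f(4)=229, f(5)=91, f(6)=-1271, f(7)=2956, f(8)=-1826, f(9)=-9029, f(10)=32404, f(11)=-43199; answer -43199

-43199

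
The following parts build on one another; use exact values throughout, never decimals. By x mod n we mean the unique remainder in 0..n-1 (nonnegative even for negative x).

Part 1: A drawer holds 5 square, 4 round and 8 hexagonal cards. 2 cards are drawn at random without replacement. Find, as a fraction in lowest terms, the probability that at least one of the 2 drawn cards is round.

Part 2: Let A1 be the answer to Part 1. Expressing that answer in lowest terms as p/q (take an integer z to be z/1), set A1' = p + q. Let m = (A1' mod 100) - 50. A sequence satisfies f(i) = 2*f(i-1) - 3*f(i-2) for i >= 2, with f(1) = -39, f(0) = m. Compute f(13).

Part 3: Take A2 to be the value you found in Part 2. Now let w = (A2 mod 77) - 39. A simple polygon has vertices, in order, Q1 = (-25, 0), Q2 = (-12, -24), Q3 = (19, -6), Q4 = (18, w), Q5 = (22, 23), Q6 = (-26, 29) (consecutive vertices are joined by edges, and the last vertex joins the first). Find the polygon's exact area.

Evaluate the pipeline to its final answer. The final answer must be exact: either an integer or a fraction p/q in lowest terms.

3569/2

Part 1: total draws C(17,2) = 136; complement C(13,2) = 78; favorable 136 - 78 = 58; P = 29/68; answer 29/68
Part 2: A1 = 29/68; threaded value p + q = 97; m = 47; f(2) = 2*(-39) - 3*(47) = -219; iterating: f(2)=-219, f(3)=-321, f(4)=15, f(5)=993, f(6)=1941, f(7)=903, f(8)=-4017, f(9)=-10743, f(10)=-9435, f(11)=13359, f(12)=55023, f(13)=69969; answer 69969
Part 3: A2 = 69969; w = 14; cross terms: (-25*-24 - -12*0)=600, (-12*-6 - 19*-24)=528, (19*14 - 18*-6)=374, (18*23 - 22*14)=106, (22*29 - -26*23)=1236, (-26*0 - -25*29)=725; twice the area = |3569| = 3569; area = 3569/2; answer 3569/2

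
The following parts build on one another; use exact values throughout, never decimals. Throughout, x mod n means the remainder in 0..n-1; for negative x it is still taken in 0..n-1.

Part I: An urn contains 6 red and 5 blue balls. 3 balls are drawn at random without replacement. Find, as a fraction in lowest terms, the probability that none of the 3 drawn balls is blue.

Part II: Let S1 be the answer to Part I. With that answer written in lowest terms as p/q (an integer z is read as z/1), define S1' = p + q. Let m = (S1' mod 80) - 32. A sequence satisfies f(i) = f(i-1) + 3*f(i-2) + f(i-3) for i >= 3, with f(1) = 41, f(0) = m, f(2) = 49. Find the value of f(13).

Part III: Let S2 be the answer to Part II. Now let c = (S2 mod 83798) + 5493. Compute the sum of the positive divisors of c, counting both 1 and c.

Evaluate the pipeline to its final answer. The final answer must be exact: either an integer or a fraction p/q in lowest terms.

148176

Part I: total draws C(11,3) = 165; favorable C(6,3) = 20; P = 4/33; answer 4/33
Part II: S1 = 4/33; threaded value p + q = 37; m = 5; f(3) = 1*(49) + 3*(41) + 1*(5) = 177; iterating: f(3)=177, f(4)=365, f(5)=945, f(6)=2217, f(7)=5417, f(8)=13013, f(9)=31481, f(10)=75937, f(11)=183393, f(12)=442685, f(13)=1068801; answer 1068801
Part III: S2 = 1068801; c = 68718; 68718 = 2 * 3 * 13 * 881; sigma = (1 + 2) * (1 + 3) * (1 + 13) * (1 + 881) = 3 * 4 * 14 * 882 = 148176; answer 148176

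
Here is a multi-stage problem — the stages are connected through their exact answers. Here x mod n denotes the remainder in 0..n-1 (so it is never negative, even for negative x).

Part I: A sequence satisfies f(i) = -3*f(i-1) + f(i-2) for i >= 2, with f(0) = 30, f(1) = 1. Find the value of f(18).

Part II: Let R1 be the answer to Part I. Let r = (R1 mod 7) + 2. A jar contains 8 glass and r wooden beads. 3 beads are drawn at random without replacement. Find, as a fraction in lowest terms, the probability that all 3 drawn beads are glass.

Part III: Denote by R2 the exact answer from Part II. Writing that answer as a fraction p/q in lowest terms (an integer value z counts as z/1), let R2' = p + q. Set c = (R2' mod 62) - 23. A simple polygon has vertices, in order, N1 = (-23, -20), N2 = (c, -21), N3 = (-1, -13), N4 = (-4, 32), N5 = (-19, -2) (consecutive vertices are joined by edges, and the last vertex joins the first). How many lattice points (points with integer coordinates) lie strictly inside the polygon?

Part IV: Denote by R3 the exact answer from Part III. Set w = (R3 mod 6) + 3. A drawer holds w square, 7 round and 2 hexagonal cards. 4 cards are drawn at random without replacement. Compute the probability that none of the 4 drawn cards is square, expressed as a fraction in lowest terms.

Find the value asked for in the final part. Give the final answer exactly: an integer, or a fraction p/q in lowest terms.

Part I: f(2) = -3*(1) + 1*(30) = 27; iterating: f(2)=27, f(3)=-80, f(4)=267, f(5)=-881, f(6)=2910, f(7)=-9611, f(8)=31743, f(9)=-104840, f(10)=346263, f(11)=-1143629, f(12)=3777150, f(13)=-12475079, f(14)=41202387, f(15)=-136082240, f(16)=449449107, f(17)=-1484429561, f(18)=4902737790; answer 4902737790
Part II: R1 = 4902737790; r = 8; total draws C(16,3) = 560; favorable C(8,3) = 56; P = 1/10; answer 1/10
Part III: R2 = 1/10; threaded value p + q = 11; c = -12; cross terms: (-23*-21 - -12*-20)=243, (-12*-13 - -1*-21)=135, (-1*32 - -4*-13)=-84, (-4*-2 - -19*32)=616, (-19*-20 - -23*-2)=334; twice the area = |1244| = 1244; area = 622; boundary points = 1 + 1 + 3 + 1 + 2 = 8; strictly interior points = area - boundary/2 + 1 = 619; answer 619
Part IV: R3 = 619; w = 4; total draws C(13,4) = 715; favorable C(9,4) = 126; P = 126/715; answer 126/715

126/715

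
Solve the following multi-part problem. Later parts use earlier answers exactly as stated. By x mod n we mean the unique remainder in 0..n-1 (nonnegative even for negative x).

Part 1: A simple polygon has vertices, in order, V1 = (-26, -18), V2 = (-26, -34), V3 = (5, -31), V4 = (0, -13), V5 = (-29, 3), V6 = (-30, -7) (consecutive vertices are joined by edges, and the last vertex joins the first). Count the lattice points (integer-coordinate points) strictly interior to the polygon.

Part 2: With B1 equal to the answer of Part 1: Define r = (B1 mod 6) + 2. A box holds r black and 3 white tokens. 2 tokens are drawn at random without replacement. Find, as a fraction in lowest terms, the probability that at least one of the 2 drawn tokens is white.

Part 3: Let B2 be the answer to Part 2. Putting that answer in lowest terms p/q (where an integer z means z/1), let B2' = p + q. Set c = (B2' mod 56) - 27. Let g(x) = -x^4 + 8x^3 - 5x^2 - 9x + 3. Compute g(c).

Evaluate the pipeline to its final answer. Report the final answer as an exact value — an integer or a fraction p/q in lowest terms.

-809

Part 1: cross terms: (-26*-34 - -26*-18)=416, (-26*-31 - 5*-34)=976, (5*-13 - 0*-31)=-65, (0*3 - -29*-13)=-377, (-29*-7 - -30*3)=293, (-30*-18 - -26*-7)=358; twice the area = |1601| = 1601; area = 1601/2; boundary points = 16 + 1 + 1 + 1 + 1 + 1 = 21; strictly interior points = area - boundary/2 + 1 = 791; answer 791
Part 2: B1 = 791; r = 7; total draws C(10,2) = 45; complement C(7,2) = 21; favorable 45 - 21 = 24; P = 8/15; answer 8/15
Part 3: B2 = 8/15; threaded value p + q = 23; c = -4; -1*(-4)^4 + 8*(-4)^3 - 5*(-4)^2 - 9*(-4)^1 + 3 = (-256) + (-512) + (-80) + (36) + (3) = -809; answer -809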